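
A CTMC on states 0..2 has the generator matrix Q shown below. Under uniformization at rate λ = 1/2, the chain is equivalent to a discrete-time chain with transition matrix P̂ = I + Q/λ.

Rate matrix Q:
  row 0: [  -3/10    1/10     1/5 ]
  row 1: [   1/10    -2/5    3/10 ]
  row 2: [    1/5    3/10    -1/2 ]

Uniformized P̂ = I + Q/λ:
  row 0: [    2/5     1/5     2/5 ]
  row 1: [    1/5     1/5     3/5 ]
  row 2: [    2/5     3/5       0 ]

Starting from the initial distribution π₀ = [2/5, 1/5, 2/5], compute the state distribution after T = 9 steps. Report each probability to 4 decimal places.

π = [0.3334, 0.3336, 0.3329]

t=0: π = [0.4000, 0.2000, 0.4000]
t=1: π = [0.3600, 0.3600, 0.2800]
t=2: π = [0.3280, 0.3120, 0.3600]
t=3: π = [0.3376, 0.3440, 0.3184]
t=4: π = [0.3312, 0.3274, 0.3414]
t=5: π = [0.3345, 0.3366, 0.3289]
t=6: π = [0.3327, 0.3316, 0.3358]
t=7: π = [0.3337, 0.3343, 0.3320]
t=8: π = [0.3331, 0.3328, 0.3341]
t=9: π = [0.3334, 0.3336, 0.3329]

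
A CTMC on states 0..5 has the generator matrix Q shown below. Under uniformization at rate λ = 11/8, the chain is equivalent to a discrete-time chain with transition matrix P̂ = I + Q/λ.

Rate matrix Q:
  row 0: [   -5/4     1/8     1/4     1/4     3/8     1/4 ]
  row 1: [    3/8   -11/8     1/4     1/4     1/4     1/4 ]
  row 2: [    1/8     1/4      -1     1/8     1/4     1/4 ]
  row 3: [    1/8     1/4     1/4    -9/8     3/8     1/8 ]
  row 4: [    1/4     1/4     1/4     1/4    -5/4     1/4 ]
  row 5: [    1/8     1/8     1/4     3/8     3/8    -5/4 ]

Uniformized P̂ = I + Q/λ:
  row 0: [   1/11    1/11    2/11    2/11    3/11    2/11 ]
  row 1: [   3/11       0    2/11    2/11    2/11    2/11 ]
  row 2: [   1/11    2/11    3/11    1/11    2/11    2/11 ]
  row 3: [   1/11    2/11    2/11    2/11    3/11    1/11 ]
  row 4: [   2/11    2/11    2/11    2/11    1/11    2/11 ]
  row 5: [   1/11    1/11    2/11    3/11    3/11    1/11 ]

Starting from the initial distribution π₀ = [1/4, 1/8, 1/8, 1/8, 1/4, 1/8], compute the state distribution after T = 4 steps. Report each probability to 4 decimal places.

π = [0.1336, 0.1318, 0.2000, 0.1774, 0.2053, 0.1519]

t=0: π = [0.2500, 0.1250, 0.1250, 0.1250, 0.2500, 0.1250]
t=1: π = [0.1364, 0.1250, 0.1932, 0.1818, 0.2045, 0.1591]
t=2: π = [0.1322, 0.1322, 0.1994, 0.1787, 0.2066, 0.1508]
t=3: π = [0.1337, 0.1320, 0.1999, 0.1774, 0.2050, 0.1519]
t=4: π = [0.1336, 0.1318, 0.2000, 0.1774, 0.2053, 0.1519]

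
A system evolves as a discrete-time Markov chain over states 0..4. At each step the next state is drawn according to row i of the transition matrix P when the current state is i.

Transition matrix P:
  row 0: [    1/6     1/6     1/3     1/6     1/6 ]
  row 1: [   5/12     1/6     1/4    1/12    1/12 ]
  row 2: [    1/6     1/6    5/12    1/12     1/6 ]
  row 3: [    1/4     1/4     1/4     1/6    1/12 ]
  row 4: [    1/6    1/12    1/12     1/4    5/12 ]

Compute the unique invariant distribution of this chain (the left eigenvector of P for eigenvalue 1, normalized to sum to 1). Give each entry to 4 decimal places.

Balance equations π_j = Σ_i π_i·P[i][j]:
  π_0 = 1/6·π_0 + 5/12·π_1 + 1/6·π_2 + 1/4·π_3 + 1/6·π_4
  π_1 = 1/6·π_0 + 1/6·π_1 + 1/6·π_2 + 1/4·π_3 + 1/12·π_4
  π_2 = 1/3·π_0 + 1/4·π_1 + 5/12·π_2 + 1/4·π_3 + 1/12·π_4
  π_3 = 1/6·π_0 + 1/12·π_1 + 1/12·π_2 + 1/6·π_3 + 1/4·π_4
  normalize: π_0 + π_1 + π_2 + π_3 + π_4 = 1
Solving the linear system gives exactly π = [3139/14299, 2332/14299, 4066/14299, 2074/14299, 2688/14299].

π = [0.2195, 0.1631, 0.2844, 0.1450, 0.1880]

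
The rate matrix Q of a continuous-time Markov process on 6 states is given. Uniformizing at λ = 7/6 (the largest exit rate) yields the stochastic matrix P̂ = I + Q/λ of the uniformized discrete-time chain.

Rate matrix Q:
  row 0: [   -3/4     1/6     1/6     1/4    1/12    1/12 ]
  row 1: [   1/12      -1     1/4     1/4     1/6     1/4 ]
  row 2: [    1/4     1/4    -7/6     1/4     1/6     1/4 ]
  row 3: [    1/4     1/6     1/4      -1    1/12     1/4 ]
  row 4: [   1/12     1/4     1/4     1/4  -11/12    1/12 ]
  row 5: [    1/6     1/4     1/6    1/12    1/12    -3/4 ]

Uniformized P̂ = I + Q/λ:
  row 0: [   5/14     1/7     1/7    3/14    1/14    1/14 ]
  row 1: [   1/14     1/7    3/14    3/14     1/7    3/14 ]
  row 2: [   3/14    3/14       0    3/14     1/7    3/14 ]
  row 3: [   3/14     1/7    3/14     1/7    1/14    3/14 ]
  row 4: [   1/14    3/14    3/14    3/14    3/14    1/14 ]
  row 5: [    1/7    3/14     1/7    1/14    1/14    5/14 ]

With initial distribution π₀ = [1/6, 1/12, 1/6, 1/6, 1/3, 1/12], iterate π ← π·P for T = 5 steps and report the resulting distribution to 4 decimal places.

π = [0.1855, 0.1761, 0.1538, 0.1733, 0.1108, 0.2006]

t=0: π = [0.1667, 0.0833, 0.1667, 0.1667, 0.3333, 0.0833]
t=1: π = [0.1726, 0.1845, 0.1607, 0.1905, 0.1369, 0.1548]
t=2: π = [0.1820, 0.1752, 0.1565, 0.1786, 0.1156, 0.1922]
t=3: π = [0.1850, 0.1760, 0.1540, 0.1741, 0.1116, 0.1992]
t=4: π = [0.1854, 0.1761, 0.1538, 0.1734, 0.1110, 0.2004]
t=5: π = [0.1855, 0.1761, 0.1538, 0.1733, 0.1108, 0.2006]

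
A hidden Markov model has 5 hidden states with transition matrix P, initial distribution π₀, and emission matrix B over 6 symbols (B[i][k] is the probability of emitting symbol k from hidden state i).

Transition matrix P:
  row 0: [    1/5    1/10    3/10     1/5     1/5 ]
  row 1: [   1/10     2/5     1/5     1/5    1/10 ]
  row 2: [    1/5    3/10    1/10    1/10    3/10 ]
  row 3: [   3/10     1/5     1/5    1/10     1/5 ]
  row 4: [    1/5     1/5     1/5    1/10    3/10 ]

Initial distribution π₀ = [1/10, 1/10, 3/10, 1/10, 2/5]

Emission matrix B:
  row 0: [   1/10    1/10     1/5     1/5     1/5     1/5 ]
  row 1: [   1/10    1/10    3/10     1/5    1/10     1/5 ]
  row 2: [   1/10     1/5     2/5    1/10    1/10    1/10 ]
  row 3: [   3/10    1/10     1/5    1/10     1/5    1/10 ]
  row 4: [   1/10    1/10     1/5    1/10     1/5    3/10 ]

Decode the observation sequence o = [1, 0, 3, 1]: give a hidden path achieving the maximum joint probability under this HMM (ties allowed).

path = [2, 3, 0, 2]

t=0: δ = [1.000e-02, 1.000e-02, 6.000e-02, 1.000e-02, 4.000e-02]  (obs o_0=1)
t=1: δ = [1.200e-03, 1.800e-03, 8.000e-04, 1.800e-03, 1.800e-03]  ψ = [2, 2, 4, 2, 2]  (obs o_1=0)
t=2: δ = [1.080e-04, 1.440e-04, 3.600e-05, 3.600e-05, 5.400e-05]  ψ = [3, 1, 0, 1, 4]  (obs o_2=3)
t=3: δ = [2.160e-06, 5.760e-06, 6.480e-06, 2.880e-06, 2.160e-06]  ψ = [0, 1, 0, 1, 0]  (obs o_3=1)
backtrack: best end state = 2; path = [2, 3, 0, 2]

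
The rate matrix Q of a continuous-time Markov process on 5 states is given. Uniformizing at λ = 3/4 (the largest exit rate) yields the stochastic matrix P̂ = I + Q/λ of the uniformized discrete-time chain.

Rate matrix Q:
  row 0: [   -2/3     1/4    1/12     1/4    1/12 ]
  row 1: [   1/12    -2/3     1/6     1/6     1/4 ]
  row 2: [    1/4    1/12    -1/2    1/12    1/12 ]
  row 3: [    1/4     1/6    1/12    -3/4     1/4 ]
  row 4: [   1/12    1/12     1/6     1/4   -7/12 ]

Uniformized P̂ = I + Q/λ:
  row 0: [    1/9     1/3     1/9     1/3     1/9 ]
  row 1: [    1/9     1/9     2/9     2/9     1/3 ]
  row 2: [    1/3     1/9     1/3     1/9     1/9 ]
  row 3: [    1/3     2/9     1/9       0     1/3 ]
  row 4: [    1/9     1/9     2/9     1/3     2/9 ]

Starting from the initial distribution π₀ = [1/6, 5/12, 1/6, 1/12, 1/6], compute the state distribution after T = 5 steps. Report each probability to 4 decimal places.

t=0: π = [0.1667, 0.4167, 0.1667, 0.0833, 0.1667]
t=1: π = [0.1667, 0.1574, 0.2130, 0.2222, 0.2407]
t=2: π = [0.2078, 0.1728, 0.2027, 0.1944, 0.2222]
t=3: π = [0.1994, 0.1789, 0.2000, 0.2043, 0.2174]
t=4: π = [0.2010, 0.1781, 0.1996, 0.2009, 0.2204]
t=5: π = [0.2001, 0.1781, 0.1997, 0.2022, 0.2198]

π = [0.2001, 0.1781, 0.1997, 0.2022, 0.2198]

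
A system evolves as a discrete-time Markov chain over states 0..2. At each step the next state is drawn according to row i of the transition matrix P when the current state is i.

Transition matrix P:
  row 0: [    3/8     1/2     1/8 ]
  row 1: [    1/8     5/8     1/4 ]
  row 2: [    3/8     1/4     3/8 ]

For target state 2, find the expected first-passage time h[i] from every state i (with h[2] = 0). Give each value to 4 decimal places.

First-step conditioning: h[2] = 0; for i ≠ 2, h[i] = 1 + Σ_k P[i][k]·h[k].
  h[0] = 1 + 3/8·h[0] + 1/2·h[1]
  h[1] = 1 + 1/8·h[0] + 5/8·h[1]
Solving the 2×2 linear system over states ≠ 2 gives exactly h = [56/11, 48/11, 0] (h[2] = 0 is the target).

h = [5.0909, 4.3636, 0.0000]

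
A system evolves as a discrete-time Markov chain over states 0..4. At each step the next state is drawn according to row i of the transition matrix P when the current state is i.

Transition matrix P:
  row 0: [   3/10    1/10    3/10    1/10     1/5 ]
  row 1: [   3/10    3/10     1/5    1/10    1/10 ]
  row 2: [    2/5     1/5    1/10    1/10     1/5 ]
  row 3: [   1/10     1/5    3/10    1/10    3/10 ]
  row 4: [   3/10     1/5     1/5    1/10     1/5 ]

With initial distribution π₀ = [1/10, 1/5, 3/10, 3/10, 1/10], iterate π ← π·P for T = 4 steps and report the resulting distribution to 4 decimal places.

π = [0.3019, 0.1888, 0.2183, 0.1000, 0.1911]

t=0: π = [0.1000, 0.2000, 0.3000, 0.3000, 0.1000]
t=1: π = [0.2700, 0.2100, 0.2100, 0.1000, 0.2100]
t=2: π = [0.3010, 0.1940, 0.2160, 0.1000, 0.1890]
t=3: π = [0.3016, 0.1893, 0.2185, 0.1000, 0.1906]
t=4: π = [0.3019, 0.1888, 0.2183, 0.1000, 0.1911]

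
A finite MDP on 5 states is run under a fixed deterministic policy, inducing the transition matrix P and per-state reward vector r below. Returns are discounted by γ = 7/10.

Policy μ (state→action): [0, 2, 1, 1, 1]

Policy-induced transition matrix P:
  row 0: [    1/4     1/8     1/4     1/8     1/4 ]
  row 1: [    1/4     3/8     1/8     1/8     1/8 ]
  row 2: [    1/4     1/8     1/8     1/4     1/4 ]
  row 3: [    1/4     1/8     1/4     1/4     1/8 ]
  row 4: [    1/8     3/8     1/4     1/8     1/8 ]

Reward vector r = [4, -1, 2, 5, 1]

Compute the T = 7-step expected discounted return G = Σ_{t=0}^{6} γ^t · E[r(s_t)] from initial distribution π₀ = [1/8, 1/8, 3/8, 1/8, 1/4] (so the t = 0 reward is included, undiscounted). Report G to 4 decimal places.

t=0: π = [0.1250, 0.1250, 0.3750, 0.1250, 0.2500], E[r] = 2.0000, γ^t·E[r] = 2.000000, running G = 2.000000
t=1: π = [0.2188, 0.2188, 0.1875, 0.1875, 0.1875], E[r] = 2.1563, γ^t·E[r] = 1.509375, running G = 3.509375
t=2: π = [0.2266, 0.2266, 0.1992, 0.1719, 0.1758], E[r] = 2.1133, γ^t·E[r] = 1.035508, running G = 4.544883
t=3: π = [0.2280, 0.2256, 0.1968, 0.1714, 0.1782], E[r] = 2.1152, γ^t·E[r] = 0.725525, running G = 5.270408
t=4: π = [0.2277, 0.2260, 0.1972, 0.1710, 0.1781], E[r] = 2.1125, γ^t·E[r] = 0.507223, running G = 5.777631
t=5: π = [0.2277, 0.2260, 0.1971, 0.1710, 0.1781], E[r] = 2.1124, γ^t·E[r] = 0.355032, running G = 6.132663
t=6: π = [0.2277, 0.2260, 0.1971, 0.1710, 0.1781], E[r] = 2.1123, γ^t·E[r] = 0.248512, running G = 6.381175

G = 6.3812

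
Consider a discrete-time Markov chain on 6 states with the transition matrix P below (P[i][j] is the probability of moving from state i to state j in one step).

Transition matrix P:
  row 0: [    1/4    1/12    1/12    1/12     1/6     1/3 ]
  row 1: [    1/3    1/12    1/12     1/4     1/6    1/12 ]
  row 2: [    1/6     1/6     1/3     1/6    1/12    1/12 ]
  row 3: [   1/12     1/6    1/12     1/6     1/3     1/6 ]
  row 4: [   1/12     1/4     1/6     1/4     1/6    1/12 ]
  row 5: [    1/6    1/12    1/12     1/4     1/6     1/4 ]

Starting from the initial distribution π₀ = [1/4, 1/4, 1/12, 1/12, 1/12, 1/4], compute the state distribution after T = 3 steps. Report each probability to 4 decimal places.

π = [0.1725, 0.1412, 0.1305, 0.1951, 0.1876, 0.1731]

t=0: π = [0.2500, 0.2500, 0.0833, 0.0833, 0.0833, 0.2500]
t=1: π = [0.2153, 0.1111, 0.1111, 0.1944, 0.1736, 0.1944]
t=2: π = [0.1725, 0.1377, 0.1256, 0.1887, 0.1898, 0.1858]
t=3: π = [0.1725, 0.1412, 0.1305, 0.1951, 0.1876, 0.1731]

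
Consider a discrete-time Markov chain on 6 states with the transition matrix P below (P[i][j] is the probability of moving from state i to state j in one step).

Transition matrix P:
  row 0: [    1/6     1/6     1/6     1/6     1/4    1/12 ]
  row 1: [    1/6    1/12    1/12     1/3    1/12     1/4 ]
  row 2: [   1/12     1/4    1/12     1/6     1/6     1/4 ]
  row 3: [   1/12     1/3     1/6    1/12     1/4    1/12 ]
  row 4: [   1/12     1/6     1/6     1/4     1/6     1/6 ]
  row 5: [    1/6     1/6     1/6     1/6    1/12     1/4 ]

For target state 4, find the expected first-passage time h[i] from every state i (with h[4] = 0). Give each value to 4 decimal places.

First-step conditioning: h[4] = 0; for i ≠ 4, h[i] = 1 + Σ_k P[i][k]·h[k].
  h[0] = 1 + 1/6·h[0] + 1/6·h[1] + 1/6·h[2] + 1/6·h[3] + 1/12·h[5]
  h[1] = 1 + 1/6·h[0] + 1/12·h[1] + 1/12·h[2] + 1/3·h[3] + 1/4·h[5]
  h[2] = 1 + 1/12·h[0] + 1/4·h[1] + 1/12·h[2] + 1/6·h[3] + 1/4·h[5]
  h[3] = 1 + 1/12·h[0] + 1/3·h[1] + 1/6·h[2] + 1/12·h[3] + 1/12·h[5]
  h[5] = 1 + 1/6·h[0] + 1/6·h[1] + 1/6·h[2] + 1/6·h[3] + 1/4·h[5]
Solving the 5×5 linear system over states ≠ 4 gives exactly h = [3237/578, 38181/5780, 36303/5780, 8316/1445, 0, 9711/1445] (h[4] = 0 is the target).

h = [5.6003, 6.6057, 6.2808, 5.7550, 0.0000, 6.7204]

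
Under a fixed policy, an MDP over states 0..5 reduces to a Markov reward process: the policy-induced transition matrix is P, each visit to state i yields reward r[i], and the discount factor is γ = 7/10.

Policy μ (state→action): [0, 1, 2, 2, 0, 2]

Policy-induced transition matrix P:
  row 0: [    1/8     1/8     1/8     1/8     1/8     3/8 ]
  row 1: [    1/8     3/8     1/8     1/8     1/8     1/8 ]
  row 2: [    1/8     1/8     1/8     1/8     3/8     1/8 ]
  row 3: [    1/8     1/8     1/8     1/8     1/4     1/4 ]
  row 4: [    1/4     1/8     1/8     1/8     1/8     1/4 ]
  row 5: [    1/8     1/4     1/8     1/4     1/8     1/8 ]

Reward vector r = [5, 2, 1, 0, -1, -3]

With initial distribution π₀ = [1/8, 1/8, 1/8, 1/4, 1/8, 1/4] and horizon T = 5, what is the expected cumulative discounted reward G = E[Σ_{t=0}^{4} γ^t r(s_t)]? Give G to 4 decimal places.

G = 0.9207

t=0: π = [0.1250, 0.1250, 0.1250, 0.2500, 0.1250, 0.2500], E[r] = 0.1250, γ^t·E[r] = 0.125000, running G = 0.125000
t=1: π = [0.1406, 0.1875, 0.1250, 0.1563, 0.1875, 0.2031], E[r] = 0.4063, γ^t·E[r] = 0.284375, running G = 0.409375
t=2: π = [0.1484, 0.1973, 0.1250, 0.1504, 0.1758, 0.2031], E[r] = 0.4766, γ^t·E[r] = 0.233516, running G = 0.642891
t=3: π = [0.1470, 0.1997, 0.1250, 0.1504, 0.1750, 0.2029], E[r] = 0.4756, γ^t·E[r] = 0.163126, running G = 0.806017
t=4: π = [0.1469, 0.2003, 0.1250, 0.1504, 0.1750, 0.2024], E[r] = 0.4777, γ^t·E[r] = 0.114686, running G = 0.920703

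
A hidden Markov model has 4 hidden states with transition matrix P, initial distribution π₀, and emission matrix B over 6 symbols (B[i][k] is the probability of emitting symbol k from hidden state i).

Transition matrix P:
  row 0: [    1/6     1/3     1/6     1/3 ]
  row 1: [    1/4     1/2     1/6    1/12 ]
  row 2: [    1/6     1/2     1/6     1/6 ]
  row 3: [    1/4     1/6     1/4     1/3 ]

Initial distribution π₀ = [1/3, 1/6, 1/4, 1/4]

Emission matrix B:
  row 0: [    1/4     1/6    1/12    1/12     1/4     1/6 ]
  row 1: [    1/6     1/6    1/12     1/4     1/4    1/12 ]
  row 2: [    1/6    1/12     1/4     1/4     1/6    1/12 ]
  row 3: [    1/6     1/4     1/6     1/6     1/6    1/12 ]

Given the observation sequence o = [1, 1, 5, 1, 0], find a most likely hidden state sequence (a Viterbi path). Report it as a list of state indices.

t=0: δ = [5.556e-02, 2.778e-02, 2.083e-02, 6.250e-02]  (obs o_0=1)
t=1: δ = [2.604e-03, 3.086e-03, 1.302e-03, 5.208e-03]  ψ = [3, 0, 3, 3]  (obs o_1=1)
t=2: δ = [2.170e-04, 1.286e-04, 1.085e-04, 1.447e-04]  ψ = [3, 1, 3, 3]  (obs o_2=5)
t=3: δ = [6.028e-06, 1.206e-05, 3.014e-06, 1.808e-05]  ψ = [0, 0, 0, 0]  (obs o_3=1)
t=4: δ = [1.130e-06, 1.005e-06, 7.535e-07, 1.005e-06]  ψ = [3, 1, 3, 3]  (obs o_4=0)
backtrack: best end state = 0; path = [3, 3, 0, 3, 0]

path = [3, 3, 0, 3, 0]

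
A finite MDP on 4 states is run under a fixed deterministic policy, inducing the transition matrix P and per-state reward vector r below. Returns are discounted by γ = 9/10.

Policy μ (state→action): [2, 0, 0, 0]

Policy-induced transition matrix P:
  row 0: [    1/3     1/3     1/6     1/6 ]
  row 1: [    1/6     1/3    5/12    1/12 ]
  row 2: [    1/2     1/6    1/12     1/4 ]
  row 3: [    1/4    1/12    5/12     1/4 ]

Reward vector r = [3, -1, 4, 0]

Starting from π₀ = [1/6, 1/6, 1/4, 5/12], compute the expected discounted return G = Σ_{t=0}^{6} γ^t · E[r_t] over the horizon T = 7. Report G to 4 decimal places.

t=0: π = [0.1667, 0.1667, 0.2500, 0.4167], E[r] = 1.3333, γ^t·E[r] = 1.333333, running G = 1.333333
t=1: π = [0.3125, 0.1875, 0.2917, 0.2083], E[r] = 1.9167, γ^t·E[r] = 1.725000, running G = 3.058333
t=2: π = [0.3333, 0.2326, 0.2413, 0.1927], E[r] = 1.7326, γ^t·E[r] = 1.403438, running G = 4.461771
t=3: π = [0.3187, 0.2449, 0.2529, 0.1834], E[r] = 1.7228, γ^t·E[r] = 1.255922, running G = 5.717693
t=4: π = [0.3194, 0.2453, 0.2527, 0.1826], E[r] = 1.7235, γ^t·E[r] = 1.130820, running G = 6.848513
t=5: π = [0.3193, 0.2456, 0.2526, 0.1825], E[r] = 1.7228, γ^t·E[r] = 1.017320, running G = 7.865833
t=6: π = [0.3193, 0.2456, 0.2526, 0.1825], E[r] = 1.7228, γ^t·E[r] = 0.915573, running G = 8.781406

G = 8.7814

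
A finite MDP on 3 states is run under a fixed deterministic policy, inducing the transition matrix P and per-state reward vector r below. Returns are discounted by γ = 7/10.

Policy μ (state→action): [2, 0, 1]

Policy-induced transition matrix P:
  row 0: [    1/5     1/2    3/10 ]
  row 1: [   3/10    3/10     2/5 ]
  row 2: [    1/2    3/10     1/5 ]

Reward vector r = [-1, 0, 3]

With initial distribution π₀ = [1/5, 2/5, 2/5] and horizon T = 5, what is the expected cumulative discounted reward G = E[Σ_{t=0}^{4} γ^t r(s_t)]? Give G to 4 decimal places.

t=0: π = [0.2000, 0.4000, 0.4000], E[r] = 1.0000, γ^t·E[r] = 1.000000, running G = 1.000000
t=1: π = [0.3600, 0.3400, 0.3000], E[r] = 0.5400, γ^t·E[r] = 0.378000, running G = 1.378000
t=2: π = [0.3240, 0.3720, 0.3040], E[r] = 0.5880, γ^t·E[r] = 0.288120, running G = 1.666120
t=3: π = [0.3284, 0.3648, 0.3068], E[r] = 0.5920, γ^t·E[r] = 0.203056, running G = 1.869176
t=4: π = [0.3285, 0.3657, 0.3058], E[r] = 0.5889, γ^t·E[r] = 0.141390, running G = 2.010566

G = 2.0106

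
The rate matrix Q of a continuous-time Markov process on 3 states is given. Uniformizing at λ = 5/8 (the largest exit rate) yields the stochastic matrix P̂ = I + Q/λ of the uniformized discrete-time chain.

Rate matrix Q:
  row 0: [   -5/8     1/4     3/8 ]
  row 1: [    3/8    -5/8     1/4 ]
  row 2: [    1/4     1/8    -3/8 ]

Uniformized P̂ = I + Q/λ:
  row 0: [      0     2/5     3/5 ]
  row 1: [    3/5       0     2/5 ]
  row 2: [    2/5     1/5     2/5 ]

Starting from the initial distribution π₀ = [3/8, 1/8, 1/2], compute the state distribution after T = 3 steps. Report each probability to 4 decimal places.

t=0: π = [0.3750, 0.1250, 0.5000]
t=1: π = [0.2750, 0.2500, 0.4750]
t=2: π = [0.3400, 0.2050, 0.4550]
t=3: π = [0.3050, 0.2270, 0.4680]

π = [0.3050, 0.2270, 0.4680]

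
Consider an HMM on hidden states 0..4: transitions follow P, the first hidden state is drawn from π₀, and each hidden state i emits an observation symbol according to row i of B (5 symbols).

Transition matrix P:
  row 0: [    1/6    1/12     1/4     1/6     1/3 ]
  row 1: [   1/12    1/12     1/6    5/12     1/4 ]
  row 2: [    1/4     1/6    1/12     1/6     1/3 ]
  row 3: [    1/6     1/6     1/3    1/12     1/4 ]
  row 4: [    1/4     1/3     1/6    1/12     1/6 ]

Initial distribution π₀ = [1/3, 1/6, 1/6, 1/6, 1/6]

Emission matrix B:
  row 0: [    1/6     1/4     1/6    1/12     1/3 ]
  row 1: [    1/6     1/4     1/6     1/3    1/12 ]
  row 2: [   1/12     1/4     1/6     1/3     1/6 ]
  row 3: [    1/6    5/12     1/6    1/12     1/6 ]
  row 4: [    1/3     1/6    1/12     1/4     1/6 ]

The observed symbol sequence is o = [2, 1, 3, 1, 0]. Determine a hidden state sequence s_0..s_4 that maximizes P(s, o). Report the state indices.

path = [0, 4, 1, 3, 4]

t=0: δ = [5.556e-02, 2.778e-02, 2.778e-02, 2.778e-02, 1.389e-02]  (obs o_0=2)
t=1: δ = [2.315e-03, 1.157e-03, 3.472e-03, 4.823e-03, 3.086e-03]  ψ = [0, 0, 0, 1, 0]  (obs o_1=1)
t=2: δ = [7.234e-05, 3.429e-04, 5.358e-04, 4.823e-05, 3.014e-04]  ψ = [2, 4, 3, 2, 3]  (obs o_2=3)
t=3: δ = [3.349e-05, 2.512e-05, 1.429e-05, 5.954e-05, 2.977e-05]  ψ = [2, 4, 1, 1, 2]  (obs o_3=1)
t=4: δ = [1.654e-06, 1.654e-06, 1.654e-06, 1.744e-06, 4.961e-06]  ψ = [3, 3, 3, 1, 3]  (obs o_4=0)
backtrack: best end state = 4; path = [0, 4, 1, 3, 4]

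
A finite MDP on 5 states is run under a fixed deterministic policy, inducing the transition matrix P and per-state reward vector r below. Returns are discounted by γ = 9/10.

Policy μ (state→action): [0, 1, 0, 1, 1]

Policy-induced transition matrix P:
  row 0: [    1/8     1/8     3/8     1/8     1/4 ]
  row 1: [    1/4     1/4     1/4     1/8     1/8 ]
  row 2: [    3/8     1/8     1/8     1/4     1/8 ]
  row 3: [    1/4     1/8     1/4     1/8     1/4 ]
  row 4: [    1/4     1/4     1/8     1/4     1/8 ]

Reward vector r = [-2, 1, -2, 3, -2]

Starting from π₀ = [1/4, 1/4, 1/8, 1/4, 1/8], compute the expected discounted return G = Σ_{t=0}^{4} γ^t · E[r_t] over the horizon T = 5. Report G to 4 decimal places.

G = -1.9680

t=0: π = [0.2500, 0.2500, 0.1250, 0.2500, 0.1250], E[r] = 0.0000, γ^t·E[r] = 0.000000, running G = 0.000000
t=1: π = [0.2344, 0.1719, 0.2500, 0.1563, 0.1875], E[r] = -0.7031, γ^t·E[r] = -0.632813, running G = -0.632813
t=2: π = [0.2520, 0.1699, 0.2246, 0.1797, 0.1738], E[r] = -0.5918, γ^t·E[r] = -0.479355, running G = -1.112168
t=3: π = [0.2466, 0.1680, 0.2317, 0.1748, 0.1790], E[r] = -0.6221, γ^t·E[r] = -0.453489, running G = -1.565657
t=4: π = [0.2481, 0.1684, 0.2295, 0.1763, 0.1777], E[r] = -0.6133, γ^t·E[r] = -0.402354, running G = -1.968011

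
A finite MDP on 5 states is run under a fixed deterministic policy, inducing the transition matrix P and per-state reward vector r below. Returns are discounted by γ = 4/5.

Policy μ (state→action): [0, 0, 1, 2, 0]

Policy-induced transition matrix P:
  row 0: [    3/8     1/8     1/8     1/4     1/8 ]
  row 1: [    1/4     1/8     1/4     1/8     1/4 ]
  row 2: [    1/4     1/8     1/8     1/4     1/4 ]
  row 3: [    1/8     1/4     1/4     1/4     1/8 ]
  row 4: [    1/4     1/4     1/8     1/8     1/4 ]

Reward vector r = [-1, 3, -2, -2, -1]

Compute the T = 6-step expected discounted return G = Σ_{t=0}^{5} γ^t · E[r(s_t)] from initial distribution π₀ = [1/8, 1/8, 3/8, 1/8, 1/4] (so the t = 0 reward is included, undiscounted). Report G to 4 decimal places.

t=0: π = [0.1250, 0.1250, 0.3750, 0.1250, 0.2500], E[r] = -1.0000, γ^t·E[r] = -1.000000, running G = -1.000000
t=1: π = [0.2500, 0.1719, 0.1563, 0.2031, 0.2188], E[r] = -0.6719, γ^t·E[r] = -0.537500, running G = -1.537500
t=2: π = [0.2559, 0.1777, 0.1719, 0.2012, 0.1934], E[r] = -0.6621, γ^t·E[r] = -0.423750, running G = -1.961250
t=3: π = [0.2568, 0.1743, 0.1724, 0.2036, 0.1929], E[r] = -0.6787, γ^t·E[r] = -0.347500, running G = -2.308750
t=4: π = [0.2567, 0.1746, 0.1722, 0.2041, 0.1924], E[r] = -0.6781, γ^t·E[r] = -0.277750, running G = -2.586500
t=5: π = [0.2566, 0.1746, 0.1723, 0.2041, 0.1924], E[r] = -0.6782, γ^t·E[r] = -0.222228, running G = -2.808728

G = -2.8087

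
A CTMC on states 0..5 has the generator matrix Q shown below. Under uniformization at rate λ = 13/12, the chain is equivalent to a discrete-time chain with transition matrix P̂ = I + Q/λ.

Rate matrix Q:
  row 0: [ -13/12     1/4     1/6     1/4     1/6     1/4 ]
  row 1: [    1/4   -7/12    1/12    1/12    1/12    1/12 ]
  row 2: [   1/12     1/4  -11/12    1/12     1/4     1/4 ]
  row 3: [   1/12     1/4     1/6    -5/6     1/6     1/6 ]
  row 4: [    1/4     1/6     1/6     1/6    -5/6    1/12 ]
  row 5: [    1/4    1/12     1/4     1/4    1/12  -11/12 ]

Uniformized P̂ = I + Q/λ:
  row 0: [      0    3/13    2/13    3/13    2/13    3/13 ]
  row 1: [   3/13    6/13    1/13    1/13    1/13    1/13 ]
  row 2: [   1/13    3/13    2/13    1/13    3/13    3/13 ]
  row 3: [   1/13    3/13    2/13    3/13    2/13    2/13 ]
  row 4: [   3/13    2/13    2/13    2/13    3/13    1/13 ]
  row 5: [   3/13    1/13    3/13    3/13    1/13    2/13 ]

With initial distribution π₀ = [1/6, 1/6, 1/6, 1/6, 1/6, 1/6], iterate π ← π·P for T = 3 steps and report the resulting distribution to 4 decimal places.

π = [0.1491, 0.2541, 0.1460, 0.1584, 0.1462, 0.1462]

t=0: π = [0.1667, 0.1667, 0.1667, 0.1667, 0.1667, 0.1667]
t=1: π = [0.1410, 0.2308, 0.1538, 0.1667, 0.1538, 0.1538]
t=2: π = [0.1489, 0.2485, 0.1479, 0.1598, 0.1479, 0.1469]
t=3: π = [0.1491, 0.2541, 0.1460, 0.1584, 0.1462, 0.1462]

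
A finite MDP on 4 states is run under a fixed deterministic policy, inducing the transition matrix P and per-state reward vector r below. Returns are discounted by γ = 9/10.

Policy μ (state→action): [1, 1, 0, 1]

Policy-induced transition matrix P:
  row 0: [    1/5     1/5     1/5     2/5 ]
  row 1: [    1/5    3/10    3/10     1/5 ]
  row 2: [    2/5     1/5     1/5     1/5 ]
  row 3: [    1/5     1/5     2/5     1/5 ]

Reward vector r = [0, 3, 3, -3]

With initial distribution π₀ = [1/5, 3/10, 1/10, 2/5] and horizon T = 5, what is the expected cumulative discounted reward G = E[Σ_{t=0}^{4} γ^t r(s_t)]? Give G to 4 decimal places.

t=0: π = [0.2000, 0.3000, 0.1000, 0.4000], E[r] = 0.0000, γ^t·E[r] = 0.000000, running G = 0.000000
t=1: π = [0.2200, 0.2300, 0.3100, 0.2400], E[r] = 0.9000, γ^t·E[r] = 0.810000, running G = 0.810000
t=2: π = [0.2620, 0.2230, 0.2710, 0.2440], E[r] = 0.7500, γ^t·E[r] = 0.607500, running G = 1.417500
t=3: π = [0.2542, 0.2223, 0.2711, 0.2524], E[r] = 0.7230, γ^t·E[r] = 0.527067, running G = 1.944567
t=4: π = [0.2542, 0.2222, 0.2727, 0.2508], E[r] = 0.7323, γ^t·E[r] = 0.480462, running G = 2.425029

G = 2.4250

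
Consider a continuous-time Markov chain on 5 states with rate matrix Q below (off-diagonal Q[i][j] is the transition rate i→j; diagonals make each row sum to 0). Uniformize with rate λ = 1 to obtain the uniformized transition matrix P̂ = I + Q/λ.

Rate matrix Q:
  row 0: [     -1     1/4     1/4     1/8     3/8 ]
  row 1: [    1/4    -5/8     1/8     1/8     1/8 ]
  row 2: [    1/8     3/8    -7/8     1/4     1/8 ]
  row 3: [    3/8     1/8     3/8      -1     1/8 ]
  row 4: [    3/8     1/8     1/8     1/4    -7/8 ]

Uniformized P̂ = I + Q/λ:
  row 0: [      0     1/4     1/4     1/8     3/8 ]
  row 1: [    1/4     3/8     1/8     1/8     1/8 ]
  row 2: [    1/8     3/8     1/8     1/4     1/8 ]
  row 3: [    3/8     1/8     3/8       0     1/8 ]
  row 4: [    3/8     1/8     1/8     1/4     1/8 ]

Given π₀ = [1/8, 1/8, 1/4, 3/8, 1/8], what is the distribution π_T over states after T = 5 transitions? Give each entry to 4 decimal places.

t=0: π = [0.1250, 0.1250, 0.2500, 0.3750, 0.1250]
t=1: π = [0.2500, 0.2344, 0.2344, 0.1250, 0.1563]
t=2: π = [0.1934, 0.2734, 0.1875, 0.1582, 0.1875]
t=3: π = [0.2214, 0.2644, 0.1887, 0.1521, 0.1733]
t=4: π = [0.2117, 0.2660, 0.1907, 0.1512, 0.1804]
t=5: π = [0.2147, 0.2656, 0.1893, 0.1525, 0.1779]

π = [0.2147, 0.2656, 0.1893, 0.1525, 0.1779]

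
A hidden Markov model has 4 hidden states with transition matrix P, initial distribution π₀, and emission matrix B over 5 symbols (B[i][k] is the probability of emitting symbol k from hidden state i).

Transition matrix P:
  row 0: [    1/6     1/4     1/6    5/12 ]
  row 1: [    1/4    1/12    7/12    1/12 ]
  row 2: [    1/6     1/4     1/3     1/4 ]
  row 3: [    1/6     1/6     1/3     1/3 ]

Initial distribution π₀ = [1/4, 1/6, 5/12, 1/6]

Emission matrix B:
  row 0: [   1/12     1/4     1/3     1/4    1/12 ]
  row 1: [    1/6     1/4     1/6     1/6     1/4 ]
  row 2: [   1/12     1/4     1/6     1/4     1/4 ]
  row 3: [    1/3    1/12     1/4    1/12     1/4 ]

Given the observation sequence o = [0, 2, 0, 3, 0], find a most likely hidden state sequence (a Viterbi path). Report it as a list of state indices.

path = [3, 3, 3, 2, 3]

t=0: δ = [2.083e-02, 2.778e-02, 3.472e-02, 5.556e-02]  (obs o_0=0)
t=1: δ = [3.086e-03, 1.543e-03, 3.086e-03, 4.630e-03]  ψ = [3, 3, 3, 3]  (obs o_1=2)
t=2: δ = [6.430e-05, 1.286e-04, 1.286e-04, 5.144e-04]  ψ = [3, 0, 3, 3]  (obs o_2=0)
t=3: δ = [2.143e-05, 1.429e-05, 4.287e-05, 1.429e-05]  ψ = [3, 3, 3, 3]  (obs o_3=3)
t=4: δ = [5.954e-07, 1.786e-06, 1.191e-06, 3.572e-06]  ψ = [2, 2, 2, 2]  (obs o_4=0)
backtrack: best end state = 3; path = [3, 3, 3, 2, 3]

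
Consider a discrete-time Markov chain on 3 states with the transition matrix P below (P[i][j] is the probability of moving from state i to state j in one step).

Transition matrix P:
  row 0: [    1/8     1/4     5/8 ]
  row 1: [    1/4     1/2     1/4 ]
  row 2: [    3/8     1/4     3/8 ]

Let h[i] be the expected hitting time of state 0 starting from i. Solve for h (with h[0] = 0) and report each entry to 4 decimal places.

First-step conditioning: h[0] = 0; for i ≠ 0, h[i] = 1 + Σ_k P[i][k]·h[k].
  h[1] = 1 + 1/2·h[1] + 1/4·h[2]
  h[2] = 1 + 1/4·h[1] + 3/8·h[2]
Solving the 2×2 linear system over states ≠ 0 gives exactly h = [0, 7/2, 3] (h[0] = 0 is the target).

h = [0.0000, 3.5000, 3.0000]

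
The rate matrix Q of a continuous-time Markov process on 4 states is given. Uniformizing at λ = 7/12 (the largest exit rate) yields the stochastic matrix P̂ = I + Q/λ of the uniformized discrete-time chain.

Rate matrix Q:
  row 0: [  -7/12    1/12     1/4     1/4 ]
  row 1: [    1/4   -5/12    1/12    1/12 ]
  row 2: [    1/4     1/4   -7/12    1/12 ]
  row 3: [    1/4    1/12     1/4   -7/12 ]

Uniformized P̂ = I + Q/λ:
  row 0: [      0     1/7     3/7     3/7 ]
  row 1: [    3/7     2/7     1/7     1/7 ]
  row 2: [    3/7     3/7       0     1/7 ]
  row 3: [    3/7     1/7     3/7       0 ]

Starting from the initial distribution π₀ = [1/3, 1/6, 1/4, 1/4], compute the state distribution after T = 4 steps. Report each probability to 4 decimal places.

t=0: π = [0.3333, 0.1667, 0.2500, 0.2500]
t=1: π = [0.2857, 0.2381, 0.2738, 0.2024]
t=2: π = [0.3061, 0.2551, 0.2432, 0.1956]
t=3: π = [0.2974, 0.2488, 0.2515, 0.2024]
t=4: π = [0.3011, 0.2502, 0.2497, 0.1989]

π = [0.3011, 0.2502, 0.2497, 0.1989]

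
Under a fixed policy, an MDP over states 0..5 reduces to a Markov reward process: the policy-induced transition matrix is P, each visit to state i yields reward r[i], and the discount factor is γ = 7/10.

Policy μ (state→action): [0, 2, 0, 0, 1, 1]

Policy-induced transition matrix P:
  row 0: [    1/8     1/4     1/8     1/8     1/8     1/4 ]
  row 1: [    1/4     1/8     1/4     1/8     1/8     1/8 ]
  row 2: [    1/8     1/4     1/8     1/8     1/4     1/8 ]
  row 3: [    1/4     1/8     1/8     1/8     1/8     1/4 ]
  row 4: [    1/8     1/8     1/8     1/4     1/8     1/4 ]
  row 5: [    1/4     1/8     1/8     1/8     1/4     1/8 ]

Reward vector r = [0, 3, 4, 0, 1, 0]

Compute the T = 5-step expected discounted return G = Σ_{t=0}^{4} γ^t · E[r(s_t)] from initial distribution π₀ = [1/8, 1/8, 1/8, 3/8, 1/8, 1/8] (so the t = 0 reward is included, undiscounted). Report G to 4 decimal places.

t=0: π = [0.1250, 0.1250, 0.1250, 0.3750, 0.1250, 0.1250], E[r] = 1.0000, γ^t·E[r] = 1.000000, running G = 1.000000
t=1: π = [0.2031, 0.1563, 0.1406, 0.1406, 0.1563, 0.2031], E[r] = 1.1875, γ^t·E[r] = 0.831250, running G = 1.831250
t=2: π = [0.1875, 0.1680, 0.1445, 0.1445, 0.1680, 0.1875], E[r] = 1.2500, γ^t·E[r] = 0.612500, running G = 2.443750
t=3: π = [0.1875, 0.1665, 0.1460, 0.1460, 0.1665, 0.1875], E[r] = 1.2500, γ^t·E[r] = 0.428750, running G = 2.872500
t=4: π = [0.1875, 0.1667, 0.1458, 0.1458, 0.1667, 0.1875], E[r] = 1.2500, γ^t·E[r] = 0.300125, running G = 3.172625

G = 3.1726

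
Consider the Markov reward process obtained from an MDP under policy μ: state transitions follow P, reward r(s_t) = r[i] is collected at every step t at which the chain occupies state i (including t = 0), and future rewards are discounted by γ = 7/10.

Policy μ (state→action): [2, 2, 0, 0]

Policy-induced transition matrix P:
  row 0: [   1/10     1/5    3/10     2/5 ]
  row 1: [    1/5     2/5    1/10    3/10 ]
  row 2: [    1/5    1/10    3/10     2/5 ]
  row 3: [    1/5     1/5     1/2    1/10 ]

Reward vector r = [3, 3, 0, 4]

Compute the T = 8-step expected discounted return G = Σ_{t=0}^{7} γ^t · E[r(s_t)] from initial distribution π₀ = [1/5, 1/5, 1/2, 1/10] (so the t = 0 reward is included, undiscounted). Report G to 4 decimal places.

G = 6.7063

t=0: π = [0.2000, 0.2000, 0.5000, 0.1000], E[r] = 1.6000, γ^t·E[r] = 1.600000, running G = 1.600000
t=1: π = [0.1800, 0.1900, 0.2800, 0.3500], E[r] = 2.5100, γ^t·E[r] = 1.757000, running G = 3.357000
t=2: π = [0.1820, 0.2100, 0.3320, 0.2760], E[r] = 2.2800, γ^t·E[r] = 1.117200, running G = 4.474200
t=3: π = [0.1818, 0.2088, 0.3132, 0.2962], E[r] = 2.3566, γ^t·E[r] = 0.808314, running G = 5.282514
t=4: π = [0.1818, 0.2104, 0.3175, 0.2903], E[r] = 2.3378, γ^t·E[r] = 0.561311, running G = 5.843824
t=5: π = [0.1818, 0.2103, 0.3160, 0.2919], E[r] = 2.3440, γ^t·E[r] = 0.393954, running G = 6.237778
t=6: π = [0.1818, 0.2105, 0.3163, 0.2914], E[r] = 2.3425, γ^t·E[r] = 0.275590, running G = 6.513369
t=7: π = [0.1818, 0.2105, 0.3162, 0.2915], E[r] = 2.3430, γ^t·E[r] = 0.192954, running G = 6.706322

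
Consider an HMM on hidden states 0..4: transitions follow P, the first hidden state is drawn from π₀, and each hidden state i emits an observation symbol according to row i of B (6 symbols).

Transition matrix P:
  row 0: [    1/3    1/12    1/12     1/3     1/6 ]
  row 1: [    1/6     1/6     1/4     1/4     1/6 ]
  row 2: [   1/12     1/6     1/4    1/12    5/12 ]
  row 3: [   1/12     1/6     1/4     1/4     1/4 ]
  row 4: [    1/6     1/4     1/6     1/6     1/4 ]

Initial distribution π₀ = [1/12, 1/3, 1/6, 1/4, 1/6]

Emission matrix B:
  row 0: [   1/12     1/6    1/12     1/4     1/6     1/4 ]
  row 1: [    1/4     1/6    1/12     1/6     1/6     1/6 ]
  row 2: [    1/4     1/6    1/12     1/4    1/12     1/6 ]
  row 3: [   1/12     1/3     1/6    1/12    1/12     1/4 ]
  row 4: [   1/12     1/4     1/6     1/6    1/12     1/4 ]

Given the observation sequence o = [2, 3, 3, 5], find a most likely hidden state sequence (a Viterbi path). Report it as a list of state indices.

t=0: δ = [6.944e-03, 2.778e-02, 1.389e-02, 4.167e-02, 2.778e-02]  (obs o_0=2)
t=1: δ = [1.157e-03, 1.157e-03, 2.604e-03, 8.681e-04, 1.736e-03]  ψ = [1, 3, 3, 3, 3]  (obs o_1=3)
t=2: δ = [9.645e-05, 7.234e-05, 1.628e-04, 3.215e-05, 1.808e-04]  ψ = [0, 2, 2, 0, 2]  (obs o_2=3)
t=3: δ = [8.038e-06, 7.535e-06, 6.782e-06, 8.038e-06, 1.695e-05]  ψ = [0, 4, 2, 0, 2]  (obs o_3=5)
backtrack: best end state = 4; path = [3, 2, 2, 4]

path = [3, 2, 2, 4]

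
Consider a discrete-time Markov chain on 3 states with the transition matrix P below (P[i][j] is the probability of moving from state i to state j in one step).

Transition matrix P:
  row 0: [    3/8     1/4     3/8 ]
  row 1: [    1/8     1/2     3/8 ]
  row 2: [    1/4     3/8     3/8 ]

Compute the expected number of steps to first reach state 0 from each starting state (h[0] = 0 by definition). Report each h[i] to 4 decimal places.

h = [0.0000, 5.8182, 5.0909]

First-step conditioning: h[0] = 0; for i ≠ 0, h[i] = 1 + Σ_k P[i][k]·h[k].
  h[1] = 1 + 1/2·h[1] + 3/8·h[2]
  h[2] = 1 + 3/8·h[1] + 3/8·h[2]
Solving the 2×2 linear system over states ≠ 0 gives exactly h = [0, 64/11, 56/11] (h[0] = 0 is the target).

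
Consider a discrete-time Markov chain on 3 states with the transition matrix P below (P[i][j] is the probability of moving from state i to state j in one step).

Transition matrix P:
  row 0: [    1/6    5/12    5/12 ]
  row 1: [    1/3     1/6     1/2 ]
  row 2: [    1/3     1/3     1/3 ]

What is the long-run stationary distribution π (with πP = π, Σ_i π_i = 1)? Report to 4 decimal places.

π = [0.2857, 0.3061, 0.4082]

Balance equations π_j = Σ_i π_i·P[i][j]:
  π_0 = 1/6·π_0 + 1/3·π_1 + 1/3·π_2
  π_1 = 5/12·π_0 + 1/6·π_1 + 1/3·π_2
  normalize: π_0 + π_1 + π_2 = 1
Solving the linear system gives exactly π = [2/7, 15/49, 20/49].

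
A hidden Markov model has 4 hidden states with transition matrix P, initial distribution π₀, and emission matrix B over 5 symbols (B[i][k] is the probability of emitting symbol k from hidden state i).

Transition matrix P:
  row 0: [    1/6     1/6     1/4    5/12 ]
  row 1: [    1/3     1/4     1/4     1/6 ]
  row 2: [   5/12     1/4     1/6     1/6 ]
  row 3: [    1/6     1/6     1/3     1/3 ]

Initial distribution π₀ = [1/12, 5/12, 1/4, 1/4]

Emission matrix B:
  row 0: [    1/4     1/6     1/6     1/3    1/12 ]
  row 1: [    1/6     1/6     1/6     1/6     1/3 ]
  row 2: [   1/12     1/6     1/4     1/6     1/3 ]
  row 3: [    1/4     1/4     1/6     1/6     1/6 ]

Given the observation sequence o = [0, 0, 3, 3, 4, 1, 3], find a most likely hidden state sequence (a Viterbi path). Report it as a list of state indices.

t=0: δ = [2.083e-02, 6.944e-02, 2.083e-02, 6.250e-02]  (obs o_0=0)
t=1: δ = [5.787e-03, 2.894e-03, 1.736e-03, 5.208e-03]  ψ = [1, 1, 3, 3]  (obs o_1=0)
t=2: δ = [3.215e-04, 1.608e-04, 2.894e-04, 4.019e-04]  ψ = [0, 0, 3, 0]  (obs o_2=3)
t=3: δ = [4.019e-05, 1.206e-05, 2.233e-05, 2.233e-05]  ψ = [2, 2, 3, 0]  (obs o_3=3)
t=4: δ = [7.752e-07, 2.233e-06, 3.349e-06, 2.791e-06]  ψ = [2, 0, 0, 0]  (obs o_4=4)
t=5: δ = [2.326e-07, 1.395e-07, 1.550e-07, 2.326e-07]  ψ = [2, 2, 3, 3]  (obs o_5=1)
t=6: δ = [2.153e-08, 6.460e-09, 1.292e-08, 1.615e-08]  ψ = [2, 0, 3, 0]  (obs o_6=3)
backtrack: best end state = 0; path = [3, 3, 2, 0, 3, 2, 0]

path = [3, 3, 2, 0, 3, 2, 0]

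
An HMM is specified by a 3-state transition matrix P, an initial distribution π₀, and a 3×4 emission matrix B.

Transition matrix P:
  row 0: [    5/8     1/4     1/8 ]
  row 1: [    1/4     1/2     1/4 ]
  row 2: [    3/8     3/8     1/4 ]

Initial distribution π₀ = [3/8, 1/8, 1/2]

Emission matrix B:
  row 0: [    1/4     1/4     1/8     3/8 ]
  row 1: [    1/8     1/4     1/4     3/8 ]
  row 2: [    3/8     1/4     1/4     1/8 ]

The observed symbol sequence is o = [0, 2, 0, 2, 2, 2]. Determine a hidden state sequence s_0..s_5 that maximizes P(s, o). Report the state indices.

t=0: δ = [9.375e-02, 1.562e-02, 1.875e-01]  (obs o_0=0)
t=1: δ = [8.789e-03, 1.758e-02, 1.172e-02]  ψ = [2, 2, 2]  (obs o_1=2)
t=2: δ = [1.373e-03, 1.099e-03, 1.648e-03]  ψ = [0, 1, 1]  (obs o_2=0)
t=3: δ = [1.073e-04, 1.545e-04, 1.030e-04]  ψ = [0, 2, 2]  (obs o_3=2)
t=4: δ = [8.382e-06, 1.931e-05, 9.656e-06]  ψ = [0, 1, 1]  (obs o_4=2)
t=5: δ = [6.548e-07, 2.414e-06, 1.207e-06]  ψ = [0, 1, 1]  (obs o_5=2)
backtrack: best end state = 1; path = [2, 1, 2, 1, 1, 1]

path = [2, 1, 2, 1, 1, 1]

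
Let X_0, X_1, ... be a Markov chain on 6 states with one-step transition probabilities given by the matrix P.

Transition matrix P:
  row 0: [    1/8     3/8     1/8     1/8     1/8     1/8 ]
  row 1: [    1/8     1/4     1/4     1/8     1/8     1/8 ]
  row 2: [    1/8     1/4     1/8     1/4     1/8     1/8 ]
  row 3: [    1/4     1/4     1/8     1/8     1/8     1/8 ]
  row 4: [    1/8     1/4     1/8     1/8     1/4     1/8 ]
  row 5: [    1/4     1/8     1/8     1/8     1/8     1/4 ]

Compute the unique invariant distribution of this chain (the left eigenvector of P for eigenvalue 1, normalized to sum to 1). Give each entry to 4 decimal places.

Balance equations π_j = Σ_i π_i·P[i][j]:
  π_0 = 1/8·π_0 + 1/8·π_1 + 1/8·π_2 + 1/4·π_3 + 1/8·π_4 + 1/4·π_5
  π_1 = 3/8·π_0 + 1/4·π_1 + 1/4·π_2 + 1/4·π_3 + 1/4·π_4 + 1/8·π_5
  π_2 = 1/8·π_0 + 1/4·π_1 + 1/8·π_2 + 1/8·π_3 + 1/8·π_4 + 1/8·π_5
  π_3 = 1/8·π_0 + 1/8·π_1 + 1/4·π_2 + 1/8·π_3 + 1/8·π_4 + 1/8·π_5
  π_4 = 1/8·π_0 + 1/8·π_1 + 1/8·π_2 + 1/8·π_3 + 1/4·π_4 + 1/8·π_5
  normalize: π_0 + π_1 + π_2 + π_3 + π_4 + π_5 = 1
Solving the linear system gives exactly π = [659/4095, 1033/4095, 641/4095, 592/4095, 1/7, 1/7].

π = [0.1609, 0.2523, 0.1565, 0.1446, 0.1429, 0.1429]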